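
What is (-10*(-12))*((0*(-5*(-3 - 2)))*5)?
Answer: 0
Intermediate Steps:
(-10*(-12))*((0*(-5*(-3 - 2)))*5) = 120*((0*(-5*(-5)))*5) = 120*((0*25)*5) = 120*(0*5) = 120*0 = 0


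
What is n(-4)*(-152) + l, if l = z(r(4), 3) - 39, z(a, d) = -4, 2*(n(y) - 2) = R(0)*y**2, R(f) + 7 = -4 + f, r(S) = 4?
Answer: 13029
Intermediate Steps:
R(f) = -11 + f (R(f) = -7 + (-4 + f) = -11 + f)
n(y) = 2 - 11*y**2/2 (n(y) = 2 + ((-11 + 0)*y**2)/2 = 2 + (-11*y**2)/2 = 2 - 11*y**2/2)
l = -43 (l = -4 - 39 = -43)
n(-4)*(-152) + l = (2 - 11/2*(-4)**2)*(-152) - 43 = (2 - 11/2*16)*(-152) - 43 = (2 - 88)*(-152) - 43 = -86*(-152) - 43 = 13072 - 43 = 13029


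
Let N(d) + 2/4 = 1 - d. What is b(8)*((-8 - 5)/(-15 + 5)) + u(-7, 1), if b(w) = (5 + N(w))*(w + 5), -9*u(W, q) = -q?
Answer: -1517/36 ≈ -42.139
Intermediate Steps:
N(d) = ½ - d (N(d) = -½ + (1 - d) = ½ - d)
u(W, q) = q/9 (u(W, q) = -(-1)*q/9 = q/9)
b(w) = (5 + w)*(11/2 - w) (b(w) = (5 + (½ - w))*(w + 5) = (11/2 - w)*(5 + w) = (5 + w)*(11/2 - w))
b(8)*((-8 - 5)/(-15 + 5)) + u(-7, 1) = (55/2 - ½*8*(-1 + 2*8))*((-8 - 5)/(-15 + 5)) + (⅑)*1 = (55/2 - ½*8*(-1 + 16))*(-13/(-10)) + ⅑ = (55/2 - ½*8*15)*(-13*(-⅒)) + ⅑ = (55/2 - 60)*(13/10) + ⅑ = -65/2*13/10 + ⅑ = -169/4 + ⅑ = -1517/36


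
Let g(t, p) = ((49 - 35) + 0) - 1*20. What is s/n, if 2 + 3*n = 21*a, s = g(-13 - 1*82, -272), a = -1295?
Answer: 18/27197 ≈ 0.00066184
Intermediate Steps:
g(t, p) = -6 (g(t, p) = (14 + 0) - 20 = 14 - 20 = -6)
s = -6
n = -27197/3 (n = -⅔ + (21*(-1295))/3 = -⅔ + (⅓)*(-27195) = -⅔ - 9065 = -27197/3 ≈ -9065.7)
s/n = -6/(-27197/3) = -6*(-3/27197) = 18/27197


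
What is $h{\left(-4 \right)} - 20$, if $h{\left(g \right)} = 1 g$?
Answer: $-24$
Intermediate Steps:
$h{\left(g \right)} = g$
$h{\left(-4 \right)} - 20 = -4 - 20 = -24$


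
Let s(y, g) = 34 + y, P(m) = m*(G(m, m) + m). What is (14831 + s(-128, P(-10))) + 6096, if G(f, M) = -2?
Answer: 20833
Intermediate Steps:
P(m) = m*(-2 + m)
(14831 + s(-128, P(-10))) + 6096 = (14831 + (34 - 128)) + 6096 = (14831 - 94) + 6096 = 14737 + 6096 = 20833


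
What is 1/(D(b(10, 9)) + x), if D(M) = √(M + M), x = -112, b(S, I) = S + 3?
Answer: -56/6259 - √26/12518 ≈ -0.0093545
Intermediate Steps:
b(S, I) = 3 + S
D(M) = √2*√M (D(M) = √(2*M) = √2*√M)
1/(D(b(10, 9)) + x) = 1/(√2*√(3 + 10) - 112) = 1/(√2*√13 - 112) = 1/(√26 - 112) = 1/(-112 + √26)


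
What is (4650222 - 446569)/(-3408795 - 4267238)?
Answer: -4203653/7676033 ≈ -0.54763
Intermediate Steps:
(4650222 - 446569)/(-3408795 - 4267238) = 4203653/(-7676033) = 4203653*(-1/7676033) = -4203653/7676033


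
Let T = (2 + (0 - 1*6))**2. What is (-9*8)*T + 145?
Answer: -1007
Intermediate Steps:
T = 16 (T = (2 + (0 - 6))**2 = (2 - 6)**2 = (-4)**2 = 16)
(-9*8)*T + 145 = -9*8*16 + 145 = -72*16 + 145 = -1152 + 145 = -1007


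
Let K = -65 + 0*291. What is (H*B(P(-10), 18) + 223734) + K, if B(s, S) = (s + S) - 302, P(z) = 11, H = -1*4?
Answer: 224761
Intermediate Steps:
H = -4
K = -65 (K = -65 + 0 = -65)
B(s, S) = -302 + S + s (B(s, S) = (S + s) - 302 = -302 + S + s)
(H*B(P(-10), 18) + 223734) + K = (-4*(-302 + 18 + 11) + 223734) - 65 = (-4*(-273) + 223734) - 65 = (1092 + 223734) - 65 = 224826 - 65 = 224761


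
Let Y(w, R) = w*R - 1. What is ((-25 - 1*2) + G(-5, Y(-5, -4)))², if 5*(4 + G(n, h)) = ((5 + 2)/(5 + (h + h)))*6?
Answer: 43864129/46225 ≈ 948.93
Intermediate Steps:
Y(w, R) = -1 + R*w (Y(w, R) = R*w - 1 = -1 + R*w)
G(n, h) = -4 + 42/(5*(5 + 2*h)) (G(n, h) = -4 + (((5 + 2)/(5 + (h + h)))*6)/5 = -4 + ((7/(5 + 2*h))*6)/5 = -4 + (42/(5 + 2*h))/5 = -4 + 42/(5*(5 + 2*h)))
((-25 - 1*2) + G(-5, Y(-5, -4)))² = ((-25 - 1*2) + 2*(-29 - 20*(-1 - 4*(-5)))/(5*(5 + 2*(-1 - 4*(-5)))))² = ((-25 - 2) + 2*(-29 - 20*(-1 + 20))/(5*(5 + 2*(-1 + 20))))² = (-27 + 2*(-29 - 20*19)/(5*(5 + 2*19)))² = (-27 + 2*(-29 - 380)/(5*(5 + 38)))² = (-27 + (⅖)*(-409)/43)² = (-27 + (⅖)*(1/43)*(-409))² = (-27 - 818/215)² = (-6623/215)² = 43864129/46225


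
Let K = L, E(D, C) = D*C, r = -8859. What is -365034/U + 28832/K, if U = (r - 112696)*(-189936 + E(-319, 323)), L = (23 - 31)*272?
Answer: -1887455109931/142449332060 ≈ -13.250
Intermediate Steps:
E(D, C) = C*D
L = -2176 (L = -8*272 = -2176)
K = -2176
U = 35612333015 (U = (-8859 - 112696)*(-189936 + 323*(-319)) = -121555*(-189936 - 103037) = -121555*(-292973) = 35612333015)
-365034/U + 28832/K = -365034/35612333015 + 28832/(-2176) = -365034*1/35612333015 + 28832*(-1/2176) = -365034/35612333015 - 53/4 = -1887455109931/142449332060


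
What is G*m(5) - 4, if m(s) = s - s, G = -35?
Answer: -4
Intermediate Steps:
m(s) = 0
G*m(5) - 4 = -35*0 - 4 = 0 - 4 = -4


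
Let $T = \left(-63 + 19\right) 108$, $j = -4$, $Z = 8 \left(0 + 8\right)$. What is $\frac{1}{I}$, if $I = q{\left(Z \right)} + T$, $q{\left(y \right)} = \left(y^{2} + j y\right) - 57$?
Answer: $- \frac{1}{969} \approx -0.001032$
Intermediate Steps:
$Z = 64$ ($Z = 8 \cdot 8 = 64$)
$q{\left(y \right)} = -57 + y^{2} - 4 y$ ($q{\left(y \right)} = \left(y^{2} - 4 y\right) - 57 = -57 + y^{2} - 4 y$)
$T = -4752$ ($T = \left(-44\right) 108 = -4752$)
$I = -969$ ($I = \left(-57 + 64^{2} - 256\right) - 4752 = \left(-57 + 4096 - 256\right) - 4752 = 3783 - 4752 = -969$)
$\frac{1}{I} = \frac{1}{-969} = - \frac{1}{969}$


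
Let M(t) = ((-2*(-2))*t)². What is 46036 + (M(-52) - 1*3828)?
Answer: 85472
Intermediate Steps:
M(t) = 16*t² (M(t) = (4*t)² = 16*t²)
46036 + (M(-52) - 1*3828) = 46036 + (16*(-52)² - 1*3828) = 46036 + (16*2704 - 3828) = 46036 + (43264 - 3828) = 46036 + 39436 = 85472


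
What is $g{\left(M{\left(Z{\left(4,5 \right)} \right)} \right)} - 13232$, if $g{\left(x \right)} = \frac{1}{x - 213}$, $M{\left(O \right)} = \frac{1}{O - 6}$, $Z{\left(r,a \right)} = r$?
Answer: $- \frac{5650066}{427} \approx -13232.0$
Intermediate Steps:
$M{\left(O \right)} = \frac{1}{-6 + O}$
$g{\left(x \right)} = \frac{1}{-213 + x}$
$g{\left(M{\left(Z{\left(4,5 \right)} \right)} \right)} - 13232 = \frac{1}{-213 + \frac{1}{-6 + 4}} - 13232 = \frac{1}{-213 + \frac{1}{-2}} - 13232 = \frac{1}{-213 - \frac{1}{2}} - 13232 = \frac{1}{- \frac{427}{2}} - 13232 = - \frac{2}{427} - 13232 = - \frac{5650066}{427}$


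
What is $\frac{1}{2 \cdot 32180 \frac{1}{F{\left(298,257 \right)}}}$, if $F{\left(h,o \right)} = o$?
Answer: $\frac{257}{64360} \approx 0.0039932$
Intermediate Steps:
$\frac{1}{2 \cdot 32180 \frac{1}{F{\left(298,257 \right)}}} = \frac{1}{2 \cdot 32180 \cdot \frac{1}{257}} = \frac{1}{64360 \cdot \frac{1}{257}} = \frac{1}{\frac{64360}{257}} = \frac{257}{64360}$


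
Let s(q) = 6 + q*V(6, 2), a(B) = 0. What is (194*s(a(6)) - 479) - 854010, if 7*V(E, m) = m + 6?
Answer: -853325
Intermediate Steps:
V(E, m) = 6/7 + m/7 (V(E, m) = (m + 6)/7 = (6 + m)/7 = 6/7 + m/7)
s(q) = 6 + 8*q/7 (s(q) = 6 + q*(6/7 + (⅐)*2) = 6 + q*(6/7 + 2/7) = 6 + q*(8/7) = 6 + 8*q/7)
(194*s(a(6)) - 479) - 854010 = (194*(6 + (8/7)*0) - 479) - 854010 = (194*(6 + 0) - 479) - 854010 = (194*6 - 479) - 854010 = (1164 - 479) - 854010 = 685 - 854010 = -853325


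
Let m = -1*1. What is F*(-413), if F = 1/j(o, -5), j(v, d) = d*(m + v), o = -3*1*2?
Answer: -59/5 ≈ -11.800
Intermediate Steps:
m = -1
o = -6 (o = -3*2 = -6)
j(v, d) = d*(-1 + v)
F = 1/35 (F = 1/(-5*(-1 - 6)) = 1/(-5*(-7)) = 1/35 ≈ 0.028571)
F*(-413) = (1/35)*(-413) = -59/5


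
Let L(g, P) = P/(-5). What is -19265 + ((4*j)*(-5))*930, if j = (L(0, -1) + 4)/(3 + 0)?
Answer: -45305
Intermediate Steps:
L(g, P) = -P/5 (L(g, P) = P*(-⅕) = -P/5)
j = 7/5 (j = (-⅕*(-1) + 4)/(3 + 0) = (⅕ + 4)/3 = (21/5)*(⅓) = 7/5 ≈ 1.4000)
-19265 + ((4*j)*(-5))*930 = -19265 + ((4*(7/5))*(-5))*930 = -19265 + ((28/5)*(-5))*930 = -19265 - 28*930 = -19265 - 26040 = -45305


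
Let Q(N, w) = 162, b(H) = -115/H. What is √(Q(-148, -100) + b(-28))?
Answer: √32557/14 ≈ 12.888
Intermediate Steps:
√(Q(-148, -100) + b(-28)) = √(162 - 115/(-28)) = √(162 - 115*(-1/28)) = √(162 + 115/28) = √(4651/28) = √32557/14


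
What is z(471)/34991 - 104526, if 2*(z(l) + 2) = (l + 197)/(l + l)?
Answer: -1722668025061/16480761 ≈ -1.0453e+5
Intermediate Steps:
z(l) = -2 + (197 + l)/(4*l) (z(l) = -2 + ((l + 197)/(l + l))/2 = -2 + ((197 + l)/((2*l)))/2 = -2 + ((197 + l)*(1/(2*l)))/2 = -2 + ((197 + l)/(2*l))/2 = -2 + (197 + l)/(4*l))
z(471)/34991 - 104526 = ((1/4)*(197 - 7*471)/471)/34991 - 104526 = ((1/4)*(1/471)*(197 - 3297))*(1/34991) - 104526 = ((1/4)*(1/471)*(-3100))*(1/34991) - 104526 = -775/471*1/34991 - 104526 = -775/16480761 - 104526 = -1722668025061/16480761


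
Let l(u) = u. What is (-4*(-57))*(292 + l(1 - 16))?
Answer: 63156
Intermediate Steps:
(-4*(-57))*(292 + l(1 - 16)) = (-4*(-57))*(292 + (1 - 16)) = 228*(292 - 15) = 228*277 = 63156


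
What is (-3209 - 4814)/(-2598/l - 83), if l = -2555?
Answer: 20498765/209467 ≈ 97.862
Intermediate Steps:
(-3209 - 4814)/(-2598/l - 83) = (-3209 - 4814)/(-2598/(-2555) - 83) = -8023/(-2598*(-1/2555) - 83) = -8023/(2598/2555 - 83) = -8023/(-209467/2555) = -8023*(-2555/209467) = 20498765/209467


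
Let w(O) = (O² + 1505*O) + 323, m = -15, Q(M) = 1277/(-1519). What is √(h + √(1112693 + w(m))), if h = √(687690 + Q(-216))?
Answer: √(217*√32382594823 + 47089*√1090666)/217 ≈ 43.285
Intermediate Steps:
Q(M) = -1277/1519 (Q(M) = 1277*(-1/1519) = -1277/1519)
w(O) = 323 + O² + 1505*O
h = √32382594823/217 (h = √(687690 - 1277/1519) = √(1044599833/1519) = √32382594823/217 ≈ 829.27)
√(h + √(1112693 + w(m))) = √(√32382594823/217 + √(1112693 + (323 + (-15)² + 1505*(-15)))) = √(√32382594823/217 + √(1112693 + (323 + 225 - 22575))) = √(√32382594823/217 + √(1112693 - 22027)) = √(√32382594823/217 + √1090666) = √(√1090666 + √32382594823/217)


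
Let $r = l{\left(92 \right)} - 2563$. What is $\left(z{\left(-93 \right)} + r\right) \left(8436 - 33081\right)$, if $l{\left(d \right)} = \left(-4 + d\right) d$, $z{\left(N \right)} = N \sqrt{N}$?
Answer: $-136360785 + 2291985 i \sqrt{93} \approx -1.3636 \cdot 10^{8} + 2.2103 \cdot 10^{7} i$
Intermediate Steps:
$z{\left(N \right)} = N^{\frac{3}{2}}$
$l{\left(d \right)} = d \left(-4 + d\right)$
$r = 5533$ ($r = 92 \left(-4 + 92\right) - 2563 = 92 \cdot 88 - 2563 = 8096 - 2563 = 5533$)
$\left(z{\left(-93 \right)} + r\right) \left(8436 - 33081\right) = \left(\left(-93\right)^{\frac{3}{2}} + 5533\right) \left(8436 - 33081\right) = \left(- 93 i \sqrt{93} + 5533\right) \left(-24645\right) = \left(5533 - 93 i \sqrt{93}\right) \left(-24645\right) = -136360785 + 2291985 i \sqrt{93}$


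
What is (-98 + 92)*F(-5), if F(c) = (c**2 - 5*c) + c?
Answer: -270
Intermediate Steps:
F(c) = c**2 - 4*c
(-98 + 92)*F(-5) = (-98 + 92)*(-5*(-4 - 5)) = -(-30)*(-9) = -6*45 = -270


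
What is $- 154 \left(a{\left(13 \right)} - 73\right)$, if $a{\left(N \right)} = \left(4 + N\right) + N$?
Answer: $6622$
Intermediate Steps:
$a{\left(N \right)} = 4 + 2 N$
$- 154 \left(a{\left(13 \right)} - 73\right) = - 154 \left(\left(4 + 2 \cdot 13\right) - 73\right) = - 154 \left(\left(4 + 26\right) - 73\right) = - 154 \left(30 - 73\right) = \left(-154\right) \left(-43\right) = 6622$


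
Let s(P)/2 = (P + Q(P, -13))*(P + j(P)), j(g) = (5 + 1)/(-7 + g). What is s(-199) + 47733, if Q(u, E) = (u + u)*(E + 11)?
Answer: -19560501/103 ≈ -1.8991e+5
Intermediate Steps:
j(g) = 6/(-7 + g)
Q(u, E) = 2*u*(11 + E) (Q(u, E) = (2*u)*(11 + E) = 2*u*(11 + E))
s(P) = -6*P*(P + 6/(-7 + P)) (s(P) = 2*((P + 2*P*(11 - 13))*(P + 6/(-7 + P))) = 2*((P + 2*P*(-2))*(P + 6/(-7 + P))) = 2*((P - 4*P)*(P + 6/(-7 + P))) = 2*((-3*P)*(P + 6/(-7 + P))) = 2*(-3*P*(P + 6/(-7 + P))) = -6*P*(P + 6/(-7 + P)))
s(-199) + 47733 = 6*(-199)*(-6 - 199*(7 - 1*(-199)))/(-7 - 199) + 47733 = 6*(-199)*(-6 - 199*(7 + 199))/(-206) + 47733 = 6*(-199)*(-1/206)*(-6 - 199*206) + 47733 = 6*(-199)*(-1/206)*(-6 - 40994) + 47733 = 6*(-199)*(-1/206)*(-41000) + 47733 = -24477000/103 + 47733 = -19560501/103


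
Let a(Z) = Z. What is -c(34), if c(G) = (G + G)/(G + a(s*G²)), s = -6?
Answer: 2/203 ≈ 0.0098522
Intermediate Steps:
c(G) = 2*G/(G - 6*G²) (c(G) = (G + G)/(G - 6*G²) = (2*G)/(G - 6*G²) = 2*G/(G - 6*G²))
-c(34) = -(-2)/(-1 + 6*34) = -(-2)/(-1 + 204) = -(-2)/203 = -1*(-2/203) = 2/203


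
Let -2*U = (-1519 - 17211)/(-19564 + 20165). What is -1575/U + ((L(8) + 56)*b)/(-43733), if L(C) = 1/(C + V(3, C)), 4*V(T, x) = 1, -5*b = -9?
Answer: -455372615613/4505154995 ≈ -101.08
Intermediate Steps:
b = 9/5 (b = -⅕*(-9) = 9/5 ≈ 1.8000)
V(T, x) = ¼ (V(T, x) = (¼)*1 = ¼)
U = 9365/601 (U = -(-1519 - 17211)/(2*(-19564 + 20165)) = -(-9365)/601 = -½*(-18730/601) = 9365/601 ≈ 15.582)
L(C) = 1/(¼ + C) (L(C) = 1/(C + ¼) = 1/(¼ + C))
-1575/U + ((L(8) + 56)*b)/(-43733) = -1575/9365/601 + ((4/(1 + 4*8) + 56)*(9/5))/(-43733) = -1575*601/9365 + ((4/(1 + 32) + 56)*(9/5))*(-1/43733) = -189315/1873 + ((4/33 + 56)*(9/5))*(-1/43733) = -189315/1873 + ((1852/33)*(9/5))*(-1/43733) = -189315/1873 + (5556/55)*(-1/43733) = -189315/1873 - 5556/2405315 = -455372615613/4505154995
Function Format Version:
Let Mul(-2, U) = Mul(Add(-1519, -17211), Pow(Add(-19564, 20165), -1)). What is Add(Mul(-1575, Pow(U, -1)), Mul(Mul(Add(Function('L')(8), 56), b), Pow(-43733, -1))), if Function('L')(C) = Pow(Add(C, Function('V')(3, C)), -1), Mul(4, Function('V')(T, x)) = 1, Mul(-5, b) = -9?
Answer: Rational(-455372615613, 4505154995) ≈ -101.08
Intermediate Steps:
b = Rational(9, 5) (b = Mul(Rational(-1, 5), -9) = Rational(9, 5) ≈ 1.8000)
Function('V')(T, x) = Rational(1, 4) (Function('V')(T, x) = Mul(Rational(1, 4), 1) = Rational(1, 4))
U = Rational(9365, 601) (U = Mul(Rational(-1, 2), Mul(Add(-1519, -17211), Pow(Add(-19564, 20165), -1))) = Mul(Rational(-1, 2), Mul(-18730, Pow(601, -1))) = Mul(Rational(-1, 2), Mul(-18730, Rational(1, 601))) = Mul(Rational(-1, 2), Rational(-18730, 601)) = Rational(9365, 601) ≈ 15.582)
Function('L')(C) = Pow(Add(Rational(1, 4), C), -1) (Function('L')(C) = Pow(Add(C, Rational(1, 4)), -1) = Pow(Add(Rational(1, 4), C), -1))
Add(Mul(-1575, Pow(U, -1)), Mul(Mul(Add(Function('L')(8), 56), b), Pow(-43733, -1))) = Add(Mul(-1575, Pow(Rational(9365, 601), -1)), Mul(Mul(Add(Mul(4, Pow(Add(1, Mul(4, 8)), -1)), 56), Rational(9, 5)), Pow(-43733, -1))) = Add(Mul(-1575, Rational(601, 9365)), Mul(Mul(Add(Mul(4, Pow(Add(1, 32), -1)), 56), Rational(9, 5)), Rational(-1, 43733))) = Add(Rational(-189315, 1873), Mul(Mul(Add(Mul(4, Pow(33, -1)), 56), Rational(9, 5)), Rational(-1, 43733))) = Add(Rational(-189315, 1873), Mul(Mul(Add(Mul(4, Rational(1, 33)), 56), Rational(9, 5)), Rational(-1, 43733))) = Add(Rational(-189315, 1873), Mul(Mul(Add(Rational(4, 33), 56), Rational(9, 5)), Rational(-1, 43733))) = Add(Rational(-189315, 1873), Mul(Mul(Rational(1852, 33), Rational(9, 5)), Rational(-1, 43733))) = Add(Rational(-189315, 1873), Mul(Rational(5556, 55), Rational(-1, 43733))) = Add(Rational(-189315, 1873), Rational(-5556, 2405315)) = Rational(-455372615613, 4505154995)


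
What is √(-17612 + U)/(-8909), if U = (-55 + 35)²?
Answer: -2*I*√4303/8909 ≈ -0.014726*I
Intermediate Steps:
U = 400 (U = (-20)² = 400)
√(-17612 + U)/(-8909) = √(-17612 + 400)/(-8909) = √(-17212)*(-1/8909) = (2*I*√4303)*(-1/8909) = -2*I*√4303/8909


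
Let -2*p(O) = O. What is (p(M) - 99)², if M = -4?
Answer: 9409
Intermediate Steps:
p(O) = -O/2
(p(M) - 99)² = (-½*(-4) - 99)² = (2 - 99)² = (-97)² = 9409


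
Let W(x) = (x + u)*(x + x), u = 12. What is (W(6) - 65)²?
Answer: 22801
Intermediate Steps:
W(x) = 2*x*(12 + x) (W(x) = (x + 12)*(x + x) = (12 + x)*(2*x) = 2*x*(12 + x))
(W(6) - 65)² = (2*6*(12 + 6) - 65)² = (2*6*18 - 65)² = (216 - 65)² = 151² = 22801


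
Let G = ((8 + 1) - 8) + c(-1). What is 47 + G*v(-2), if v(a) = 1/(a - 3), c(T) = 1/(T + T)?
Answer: 469/10 ≈ 46.900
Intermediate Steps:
c(T) = 1/(2*T)
G = ½ (G = ((8 + 1) - 8) + (½)/(-1) = (9 - 8) + (½)*(-1) = 1 - ½ = ½ ≈ 0.50000)
v(a) = 1/(-3 + a)
47 + G*v(-2) = 47 + 1/(2*(-3 - 2)) = 47 + (½)/(-5) = 47 + (½)*(-⅕) = 47 - ⅒ = 469/10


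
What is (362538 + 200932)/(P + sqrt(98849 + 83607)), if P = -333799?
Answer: -37617144506/22284317989 - 225388*sqrt(45614)/22284317989 ≈ -1.6902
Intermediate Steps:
(362538 + 200932)/(P + sqrt(98849 + 83607)) = (362538 + 200932)/(-333799 + sqrt(98849 + 83607)) = 563470/(-333799 + sqrt(182456)) = 563470/(-333799 + 2*sqrt(45614))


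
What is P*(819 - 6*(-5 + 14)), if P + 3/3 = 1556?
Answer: 1189575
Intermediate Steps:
P = 1555 (P = -1 + 1556 = 1555)
P*(819 - 6*(-5 + 14)) = 1555*(819 - 6*(-5 + 14)) = 1555*(819 - 6*9) = 1555*(819 - 54) = 1555*765 = 1189575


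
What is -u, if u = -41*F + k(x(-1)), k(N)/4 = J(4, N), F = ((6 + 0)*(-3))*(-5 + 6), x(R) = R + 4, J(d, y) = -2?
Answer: -730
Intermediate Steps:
x(R) = 4 + R
F = -18 (F = (6*(-3))*1 = -18*1 = -18)
k(N) = -8 (k(N) = 4*(-2) = -8)
u = 730 (u = -41*(-18) - 8 = 738 - 8 = 730)
-u = -1*730 = -730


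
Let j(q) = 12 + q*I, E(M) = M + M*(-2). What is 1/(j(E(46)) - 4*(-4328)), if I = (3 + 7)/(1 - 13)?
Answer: 3/52087 ≈ 5.7596e-5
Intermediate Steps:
E(M) = -M (E(M) = M - 2*M = -M)
I = -⅚ (I = 10/(-12) = 10*(-1/12) = -⅚ ≈ -0.83333)
j(q) = 12 - 5*q/6 (j(q) = 12 + q*(-⅚) = 12 - 5*q/6)
1/(j(E(46)) - 4*(-4328)) = 1/((12 - (-5)*46/6) - 4*(-4328)) = 1/((12 - ⅚*(-46)) + 17312) = 1/((12 + 115/3) + 17312) = 1/(151/3 + 17312) = 1/(52087/3) = 3/52087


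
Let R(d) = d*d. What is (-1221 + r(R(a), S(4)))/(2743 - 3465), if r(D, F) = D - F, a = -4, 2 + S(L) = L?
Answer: 1207/722 ≈ 1.6717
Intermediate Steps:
S(L) = -2 + L
R(d) = d²
(-1221 + r(R(a), S(4)))/(2743 - 3465) = (-1221 + ((-4)² - (-2 + 4)))/(2743 - 3465) = (-1221 + (16 - 1*2))/(-722) = (-1221 + (16 - 2))*(-1/722) = (-1221 + 14)*(-1/722) = -1207*(-1/722) = 1207/722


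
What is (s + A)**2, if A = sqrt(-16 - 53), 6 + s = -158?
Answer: (164 - I*sqrt(69))**2 ≈ 26827.0 - 2724.6*I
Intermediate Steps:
s = -164 (s = -6 - 158 = -164)
A = I*sqrt(69) (A = sqrt(-69) = I*sqrt(69) ≈ 8.3066*I)
(s + A)**2 = (-164 + I*sqrt(69))**2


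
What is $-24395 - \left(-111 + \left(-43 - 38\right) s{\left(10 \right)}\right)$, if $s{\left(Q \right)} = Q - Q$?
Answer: $-24284$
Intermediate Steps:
$s{\left(Q \right)} = 0$
$-24395 - \left(-111 + \left(-43 - 38\right) s{\left(10 \right)}\right) = -24395 - \left(-111 + \left(-43 - 38\right) 0\right) = -24395 - \left(-111 - 0\right) = -24395 - \left(-111 + 0\right) = -24395 - -111 = -24395 + 111 = -24284$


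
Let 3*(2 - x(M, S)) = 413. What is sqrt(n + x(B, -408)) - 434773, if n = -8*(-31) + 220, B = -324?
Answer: -434773 + sqrt(2991)/3 ≈ -4.3476e+5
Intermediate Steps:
n = 468 (n = 248 + 220 = 468)
x(M, S) = -407/3 (x(M, S) = 2 - 1/3*413 = 2 - 413/3 = -407/3)
sqrt(n + x(B, -408)) - 434773 = sqrt(468 - 407/3) - 434773 = sqrt(997/3) - 434773 = sqrt(2991)/3 - 434773 = -434773 + sqrt(2991)/3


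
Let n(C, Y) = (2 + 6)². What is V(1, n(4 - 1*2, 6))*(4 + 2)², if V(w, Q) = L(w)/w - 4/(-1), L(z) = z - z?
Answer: 144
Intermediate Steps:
n(C, Y) = 64 (n(C, Y) = 8² = 64)
L(z) = 0
V(w, Q) = 4 (V(w, Q) = 0/w - 4/(-1) = 0 - 4*(-1) = 0 + 4 = 4)
V(1, n(4 - 1*2, 6))*(4 + 2)² = 4*(4 + 2)² = 4*6² = 4*36 = 144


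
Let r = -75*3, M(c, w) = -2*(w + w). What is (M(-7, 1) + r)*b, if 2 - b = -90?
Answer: -21068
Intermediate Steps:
b = 92 (b = 2 - 1*(-90) = 2 + 90 = 92)
M(c, w) = -4*w
r = -225
(M(-7, 1) + r)*b = (-4*1 - 225)*92 = (-4 - 225)*92 = -229*92 = -21068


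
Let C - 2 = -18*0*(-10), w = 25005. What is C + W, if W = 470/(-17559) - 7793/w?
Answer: 243178651/146354265 ≈ 1.6616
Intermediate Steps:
C = 2 (C = 2 - 18*0*(-10) = 2 + 0*(-10) = 2 + 0 = 2)
W = -49529879/146354265 (W = 470/(-17559) - 7793/25005 = 470*(-1/17559) - 7793*1/25005 = -470/17559 - 7793/25005 = -49529879/146354265 ≈ -0.33842)
C + W = 2 - 49529879/146354265 = 243178651/146354265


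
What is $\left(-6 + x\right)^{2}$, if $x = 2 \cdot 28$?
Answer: $2500$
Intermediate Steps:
$x = 56$
$\left(-6 + x\right)^{2} = \left(-6 + 56\right)^{2} = 50^{2} = 2500$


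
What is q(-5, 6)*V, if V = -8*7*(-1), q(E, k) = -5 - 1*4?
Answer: -504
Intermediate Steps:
q(E, k) = -9 (q(E, k) = -5 - 4 = -9)
V = 56 (V = -56*(-1) = 56)
q(-5, 6)*V = -9*56 = -504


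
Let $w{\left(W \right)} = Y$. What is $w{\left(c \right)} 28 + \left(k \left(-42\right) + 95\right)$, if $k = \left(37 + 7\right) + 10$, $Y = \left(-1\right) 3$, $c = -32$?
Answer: $-2257$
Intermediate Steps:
$Y = -3$
$w{\left(W \right)} = -3$
$k = 54$ ($k = 44 + 10 = 54$)
$w{\left(c \right)} 28 + \left(k \left(-42\right) + 95\right) = \left(-3\right) 28 + \left(54 \left(-42\right) + 95\right) = -84 + \left(-2268 + 95\right) = -84 - 2173 = -2257$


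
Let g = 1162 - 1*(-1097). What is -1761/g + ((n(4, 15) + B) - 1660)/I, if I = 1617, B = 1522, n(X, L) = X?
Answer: -350027/405867 ≈ -0.86242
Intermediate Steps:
g = 2259 (g = 1162 + 1097 = 2259)
-1761/g + ((n(4, 15) + B) - 1660)/I = -1761/2259 + ((4 + 1522) - 1660)/1617 = -1761*1/2259 + (1526 - 1660)*(1/1617) = -587/753 - 134*1/1617 = -587/753 - 134/1617 = -350027/405867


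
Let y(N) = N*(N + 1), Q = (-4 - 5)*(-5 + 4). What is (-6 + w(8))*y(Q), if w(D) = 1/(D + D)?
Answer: -4275/8 ≈ -534.38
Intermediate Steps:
Q = 9 (Q = -9*(-1) = 9)
y(N) = N*(1 + N)
w(D) = 1/(2*D)
(-6 + w(8))*y(Q) = (-6 + (½)/8)*(9*(1 + 9)) = (-6 + (½)*(⅛))*(9*10) = (-6 + 1/16)*90 = -95/16*90 = -4275/8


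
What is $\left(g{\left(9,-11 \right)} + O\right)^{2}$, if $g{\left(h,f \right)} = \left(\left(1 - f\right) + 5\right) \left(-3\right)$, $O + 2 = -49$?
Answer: $10404$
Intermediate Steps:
$O = -51$ ($O = -2 - 49 = -51$)
$g{\left(h,f \right)} = -18 + 3 f$ ($g{\left(h,f \right)} = \left(6 - f\right) \left(-3\right) = -18 + 3 f$)
$\left(g{\left(9,-11 \right)} + O\right)^{2} = \left(\left(-18 + 3 \left(-11\right)\right) - 51\right)^{2} = \left(\left(-18 - 33\right) - 51\right)^{2} = \left(-51 - 51\right)^{2} = \left(-102\right)^{2} = 10404$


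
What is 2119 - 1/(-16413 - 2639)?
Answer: 40371189/19052 ≈ 2119.0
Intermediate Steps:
2119 - 1/(-16413 - 2639) = 2119 - 1/(-19052) = 2119 - 1*(-1/19052) = 2119 + 1/19052 = 40371189/19052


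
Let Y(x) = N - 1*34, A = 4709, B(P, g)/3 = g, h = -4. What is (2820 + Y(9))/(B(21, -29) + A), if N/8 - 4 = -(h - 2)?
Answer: 1433/2311 ≈ 0.62008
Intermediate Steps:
N = 80 (N = 32 + 8*(-(-4 - 2)) = 32 + 8*(-1*(-6)) = 32 + 8*6 = 32 + 48 = 80)
B(P, g) = 3*g
Y(x) = 46 (Y(x) = 80 - 1*34 = 80 - 34 = 46)
(2820 + Y(9))/(B(21, -29) + A) = (2820 + 46)/(3*(-29) + 4709) = 2866/(-87 + 4709) = 2866/4622 = 2866*(1/4622) = 1433/2311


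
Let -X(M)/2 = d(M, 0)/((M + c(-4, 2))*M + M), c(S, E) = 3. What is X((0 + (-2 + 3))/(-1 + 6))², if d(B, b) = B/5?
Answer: 4/441 ≈ 0.0090703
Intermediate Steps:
d(B, b) = B/5 (d(B, b) = B*(⅕) = B/5)
X(M) = -2*M/(5*(M + M*(3 + M))) (X(M) = -2*M/5/((M + 3)*M + M) = -2*M/5/((3 + M)*M + M) = -2*M/5/(M*(3 + M) + M) = -2*M/5/(M + M*(3 + M)) = -2*M/(5*(M + M*(3 + M))))
X((0 + (-2 + 3))/(-1 + 6))² = (-2/(20 + 5*((0 + (-2 + 3))/(-1 + 6))))² = (-2/(20 + 5*((0 + 1)/5)))² = (-2/(20 + 5*(1*(⅕))))² = (-2/(20 + 5*(⅕)))² = (-2/(20 + 1))² = (-2/21)² = 4/441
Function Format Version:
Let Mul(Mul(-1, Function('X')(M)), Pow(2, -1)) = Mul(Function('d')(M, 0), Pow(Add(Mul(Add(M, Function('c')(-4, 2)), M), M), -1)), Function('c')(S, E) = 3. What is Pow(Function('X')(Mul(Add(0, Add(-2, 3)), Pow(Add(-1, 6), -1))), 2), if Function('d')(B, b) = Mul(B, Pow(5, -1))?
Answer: Rational(4, 441) ≈ 0.0090703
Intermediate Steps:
Function('d')(B, b) = Mul(Rational(1, 5), B) (Function('d')(B, b) = Mul(B, Rational(1, 5)) = Mul(Rational(1, 5), B))
Function('X')(M) = Mul(Rational(-2, 5), M, Pow(Add(M, Mul(M, Add(3, M))), -1)) (Function('X')(M) = Mul(-2, Mul(Mul(Rational(1, 5), M), Pow(Add(Mul(Add(M, 3), M), M), -1))) = Mul(-2, Mul(Mul(Rational(1, 5), M), Pow(Add(Mul(Add(3, M), M), M), -1))) = Mul(-2, Mul(Mul(Rational(1, 5), M), Pow(Add(Mul(M, Add(3, M)), M), -1))) = Mul(-2, Mul(Mul(Rational(1, 5), M), Pow(Add(M, Mul(M, Add(3, M))), -1))) = Mul(-2, Mul(Rational(1, 5), M, Pow(Add(M, Mul(M, Add(3, M))), -1))) = Mul(Rational(-2, 5), M, Pow(Add(M, Mul(M, Add(3, M))), -1)))
Pow(Function('X')(Mul(Add(0, Add(-2, 3)), Pow(Add(-1, 6), -1))), 2) = Pow(Mul(-2, Pow(Add(20, Mul(5, Mul(Add(0, Add(-2, 3)), Pow(Add(-1, 6), -1)))), -1)), 2) = Pow(Mul(-2, Pow(Add(20, Mul(5, Mul(Add(0, 1), Pow(5, -1)))), -1)), 2) = Pow(Mul(-2, Pow(Add(20, Mul(5, Mul(1, Rational(1, 5)))), -1)), 2) = Pow(Mul(-2, Pow(Add(20, Mul(5, Rational(1, 5))), -1)), 2) = Pow(Mul(-2, Pow(Add(20, 1), -1)), 2) = Pow(Mul(-2, Pow(21, -1)), 2) = Pow(Mul(-2, Rational(1, 21)), 2) = Pow(Rational(-2, 21), 2) = Rational(4, 441)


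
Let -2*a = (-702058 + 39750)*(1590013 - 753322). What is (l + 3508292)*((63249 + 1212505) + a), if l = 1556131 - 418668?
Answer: 1287221856604971840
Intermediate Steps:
l = 1137463
a = 277073571414 (a = -(-702058 + 39750)*(1590013 - 753322)/2 = -(-331154)*836691 = -1/2*(-554147142828) = 277073571414)
(l + 3508292)*((63249 + 1212505) + a) = (1137463 + 3508292)*((63249 + 1212505) + 277073571414) = 4645755*(1275754 + 277073571414) = 4645755*277074847168 = 1287221856604971840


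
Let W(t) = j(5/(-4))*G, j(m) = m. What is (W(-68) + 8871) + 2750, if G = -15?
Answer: 46559/4 ≈ 11640.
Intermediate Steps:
W(t) = 75/4 (W(t) = (5/(-4))*(-15) = (5*(-¼))*(-15) = -5/4*(-15) = 75/4)
(W(-68) + 8871) + 2750 = (75/4 + 8871) + 2750 = 35559/4 + 2750 = 46559/4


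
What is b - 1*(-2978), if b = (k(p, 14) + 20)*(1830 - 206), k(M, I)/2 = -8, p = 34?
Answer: 9474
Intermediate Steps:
k(M, I) = -16 (k(M, I) = 2*(-8) = -16)
b = 6496 (b = (-16 + 20)*(1830 - 206) = 4*1624 = 6496)
b - 1*(-2978) = 6496 - 1*(-2978) = 6496 + 2978 = 9474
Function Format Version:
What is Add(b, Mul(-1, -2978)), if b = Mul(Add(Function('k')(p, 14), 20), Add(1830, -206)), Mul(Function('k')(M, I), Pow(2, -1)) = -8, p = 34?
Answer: 9474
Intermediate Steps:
Function('k')(M, I) = -16 (Function('k')(M, I) = Mul(2, -8) = -16)
b = 6496 (b = Mul(Add(-16, 20), Add(1830, -206)) = Mul(4, 1624) = 6496)
Add(b, Mul(-1, -2978)) = Add(6496, Mul(-1, -2978)) = Add(6496, 2978) = 9474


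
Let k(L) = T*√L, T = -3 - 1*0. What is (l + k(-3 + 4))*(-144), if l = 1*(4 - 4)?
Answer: 432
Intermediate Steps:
T = -3 (T = -3 + 0 = -3)
k(L) = -3*√L
l = 0 (l = 1*0 = 0)
(l + k(-3 + 4))*(-144) = (0 - 3*√(-3 + 4))*(-144) = (0 - 3*√1)*(-144) = (0 - 3*1)*(-144) = (0 - 3)*(-144) = -3*(-144) = 432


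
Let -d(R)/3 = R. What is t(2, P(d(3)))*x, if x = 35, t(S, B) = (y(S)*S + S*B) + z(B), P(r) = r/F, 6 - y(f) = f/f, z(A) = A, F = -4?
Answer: 2345/4 ≈ 586.25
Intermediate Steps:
d(R) = -3*R
y(f) = 5 (y(f) = 6 - f/f = 6 - 1*1 = 6 - 1 = 5)
P(r) = -r/4 (P(r) = r/(-4) = r*(-1/4) = -r/4)
t(S, B) = B + 5*S + B*S (t(S, B) = (5*S + S*B) + B = (5*S + B*S) + B = B + 5*S + B*S)
t(2, P(d(3)))*x = (-(-3)*3/4 + 5*2 - (-3)*3/4*2)*35 = (-1/4*(-9) + 10 - 1/4*(-9)*2)*35 = (9/4 + 10 + (9/4)*2)*35 = (9/4 + 10 + 9/2)*35 = (67/4)*35 = 2345/4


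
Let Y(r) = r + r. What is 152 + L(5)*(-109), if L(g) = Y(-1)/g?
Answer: 978/5 ≈ 195.60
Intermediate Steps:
Y(r) = 2*r
L(g) = -2/g (L(g) = (2*(-1))/g = -2/g)
152 + L(5)*(-109) = 152 - 2/5*(-109) = 152 - 2*⅕*(-109) = 152 - ⅖*(-109) = 152 + 218/5 = 978/5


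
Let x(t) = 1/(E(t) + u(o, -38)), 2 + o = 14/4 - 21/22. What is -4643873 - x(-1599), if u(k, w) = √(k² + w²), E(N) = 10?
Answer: -75537238097/16266 - 11*√43690/81330 ≈ -4.6439e+6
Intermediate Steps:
o = 6/11 (o = -2 + (14/4 - 21/22) = -2 + (14*(¼) - 21*1/22) = -2 + (7/2 - 21/22) = -2 + 28/11 = 6/11 ≈ 0.54545)
x(t) = 1/(10 + 2*√43690/11) (x(t) = 1/(10 + √((6/11)² + (-38)²)) = 1/(10 + √(36/121 + 1444)) = 1/(10 + √(174760/121)) = 1/(10 + 2*√43690/11))
-4643873 - x(-1599) = -4643873 - (-121/16266 + 11*√43690/81330) = -4643873 + (121/16266 - 11*√43690/81330) = -75537238097/16266 - 11*√43690/81330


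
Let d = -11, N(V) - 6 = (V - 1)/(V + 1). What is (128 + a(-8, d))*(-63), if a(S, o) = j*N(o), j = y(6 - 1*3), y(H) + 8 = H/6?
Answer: -4662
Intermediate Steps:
y(H) = -8 + H/6
N(V) = 6 + (-1 + V)/(1 + V) (N(V) = 6 + (V - 1)/(V + 1) = 6 + (-1 + V)/(1 + V))
j = -15/2 (j = -8 + (6 - 1*3)/6 = -8 + (6 - 3)/6 = -8 + (⅙)*3 = -8 + ½ = -15/2 ≈ -7.5000)
a(S, o) = -15*(5 + 7*o)/(2*(1 + o))
(128 + a(-8, d))*(-63) = (128 + 15*(-5 - 7*(-11))/(2*(1 - 11)))*(-63) = (128 + (15/2)*(-5 + 77)/(-10))*(-63) = (128 + (15/2)*(-⅒)*72)*(-63) = (128 - 54)*(-63) = 74*(-63) = -4662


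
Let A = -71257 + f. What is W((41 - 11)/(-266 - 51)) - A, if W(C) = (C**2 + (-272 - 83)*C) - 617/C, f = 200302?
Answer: -369272238629/3014670 ≈ -1.2249e+5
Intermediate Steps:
A = 129045 (A = -71257 + 200302 = 129045)
W(C) = C**2 - 617/C - 355*C (W(C) = (C**2 - 355*C) - 617/C = C**2 - 617/C - 355*C)
W((41 - 11)/(-266 - 51)) - A = (-617 + ((41 - 11)/(-266 - 51))**2*(-355 + (41 - 11)/(-266 - 51)))/(((41 - 11)/(-266 - 51))) - 1*129045 = (-617 + (30/(-317))**2*(-355 + 30/(-317)))/((30/(-317))) - 129045 = (-617 + (30*(-1/317))**2*(-355 + 30*(-1/317)))/((30*(-1/317))) - 129045 = (-617 + (-30/317)**2*(-355 - 30/317))/(-30/317) - 129045 = -317*(-617 + (900/100489)*(-112565/317))/30 - 129045 = -317*(-617 - 101308500/31855013)/30 - 129045 = -317/30*(-19755851521/31855013) - 129045 = 19755851521/3014670 - 129045 = -369272238629/3014670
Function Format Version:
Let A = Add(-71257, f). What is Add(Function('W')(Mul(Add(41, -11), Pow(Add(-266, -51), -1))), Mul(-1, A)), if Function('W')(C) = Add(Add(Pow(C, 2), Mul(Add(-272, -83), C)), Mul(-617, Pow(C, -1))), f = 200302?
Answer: Rational(-369272238629, 3014670) ≈ -1.2249e+5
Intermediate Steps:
A = 129045 (A = Add(-71257, 200302) = 129045)
Function('W')(C) = Add(Pow(C, 2), Mul(-617, Pow(C, -1)), Mul(-355, C)) (Function('W')(C) = Add(Add(Pow(C, 2), Mul(-355, C)), Mul(-617, Pow(C, -1))) = Add(Pow(C, 2), Mul(-617, Pow(C, -1)), Mul(-355, C)))
Add(Function('W')(Mul(Add(41, -11), Pow(Add(-266, -51), -1))), Mul(-1, A)) = Add(Mul(Pow(Mul(Add(41, -11), Pow(Add(-266, -51), -1)), -1), Add(-617, Mul(Pow(Mul(Add(41, -11), Pow(Add(-266, -51), -1)), 2), Add(-355, Mul(Add(41, -11), Pow(Add(-266, -51), -1)))))), Mul(-1, 129045)) = Add(Mul(Pow(Mul(30, Pow(-317, -1)), -1), Add(-617, Mul(Pow(Mul(30, Pow(-317, -1)), 2), Add(-355, Mul(30, Pow(-317, -1)))))), -129045) = Add(Mul(Pow(Mul(30, Rational(-1, 317)), -1), Add(-617, Mul(Pow(Mul(30, Rational(-1, 317)), 2), Add(-355, Mul(30, Rational(-1, 317)))))), -129045) = Add(Mul(Pow(Rational(-30, 317), -1), Add(-617, Mul(Pow(Rational(-30, 317), 2), Add(-355, Rational(-30, 317))))), -129045) = Add(Mul(Rational(-317, 30), Add(-617, Mul(Rational(900, 100489), Rational(-112565, 317)))), -129045) = Add(Mul(Rational(-317, 30), Add(-617, Rational(-101308500, 31855013))), -129045) = Add(Mul(Rational(-317, 30), Rational(-19755851521, 31855013)), -129045) = Add(Rational(19755851521, 3014670), -129045) = Rational(-369272238629, 3014670)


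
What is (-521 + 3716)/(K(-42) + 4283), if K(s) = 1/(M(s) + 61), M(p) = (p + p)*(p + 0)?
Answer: 3822285/5123896 ≈ 0.74597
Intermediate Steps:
M(p) = 2*p² (M(p) = (2*p)*p = 2*p²)
K(s) = 1/(61 + 2*s²) (K(s) = 1/(2*s² + 61) = 1/(61 + 2*s²))
(-521 + 3716)/(K(-42) + 4283) = (-521 + 3716)/(1/(61 + 2*(-42)²) + 4283) = 3195/(1/(61 + 2*1764) + 4283) = 3195/(1/(61 + 3528) + 4283) = 3195/(1/3589 + 4283) = 3195/(15371688/3589) = 3195*(3589/15371688) = 3822285/5123896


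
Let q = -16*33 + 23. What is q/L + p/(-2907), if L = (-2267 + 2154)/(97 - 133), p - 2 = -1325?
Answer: -5855529/36499 ≈ -160.43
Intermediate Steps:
p = -1323 (p = 2 - 1325 = -1323)
q = -505 (q = -528 + 23 = -505)
L = 113/36 (L = -113/(-36) = -113*(-1/36) = 113/36 ≈ 3.1389)
q/L + p/(-2907) = -505/113/36 - 1323/(-2907) = -505*36/113 - 1323*(-1/2907) = -18180/113 + 147/323 = -5855529/36499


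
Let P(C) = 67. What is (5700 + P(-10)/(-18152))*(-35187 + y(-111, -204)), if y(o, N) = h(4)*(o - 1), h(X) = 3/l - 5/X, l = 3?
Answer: -3637772801947/18152 ≈ -2.0041e+8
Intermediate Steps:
h(X) = 1 - 5/X (h(X) = 3/3 - 5/X = 3*(⅓) - 5/X = 1 - 5/X)
y(o, N) = ¼ - o/4 (y(o, N) = ((-5 + 4)/4)*(o - 1) = ((¼)*(-1))*(-1 + o) = -(-1 + o)/4 = ¼ - o/4)
(5700 + P(-10)/(-18152))*(-35187 + y(-111, -204)) = (5700 + 67/(-18152))*(-35187 + (¼ - ¼*(-111))) = (5700 + 67*(-1/18152))*(-35187 + (¼ + 111/4)) = (5700 - 67/18152)*(-35187 + 28) = (103466333/18152)*(-35159) = -3637772801947/18152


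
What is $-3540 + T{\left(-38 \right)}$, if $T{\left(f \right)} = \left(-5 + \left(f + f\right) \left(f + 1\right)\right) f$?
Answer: $-110206$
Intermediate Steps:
$T{\left(f \right)} = f \left(-5 + 2 f \left(1 + f\right)\right)$ ($T{\left(f \right)} = \left(-5 + 2 f \left(1 + f\right)\right) f = f \left(-5 + 2 f \left(1 + f\right)\right)$)
$-3540 + T{\left(-38 \right)} = -3540 - 38 \left(-5 + 2 \left(-38\right) + 2 \left(-38\right)^{2}\right) = -3540 - 38 \left(-5 - 76 + 2 \cdot 1444\right) = -3540 - 38 \left(-5 - 76 + 2888\right) = -3540 - 106666 = -110206$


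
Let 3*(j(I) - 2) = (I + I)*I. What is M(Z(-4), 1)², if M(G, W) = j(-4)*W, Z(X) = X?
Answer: 1444/9 ≈ 160.44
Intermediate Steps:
j(I) = 2 + 2*I²/3 (j(I) = 2 + ((I + I)*I)/3 = 2 + ((2*I)*I)/3 = 2 + (2*I²)/3 = 2 + 2*I²/3)
M(G, W) = 38*W/3 (M(G, W) = (2 + (⅔)*(-4)²)*W = (2 + (⅔)*16)*W = (2 + 32/3)*W = 38*W/3)
M(Z(-4), 1)² = ((38/3)*1)² = (38/3)² = 1444/9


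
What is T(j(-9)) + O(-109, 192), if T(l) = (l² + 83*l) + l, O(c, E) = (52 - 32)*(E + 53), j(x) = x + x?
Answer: 3712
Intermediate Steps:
j(x) = 2*x
O(c, E) = 1060 + 20*E (O(c, E) = 20*(53 + E) = 1060 + 20*E)
T(l) = l² + 84*l
T(j(-9)) + O(-109, 192) = (2*(-9))*(84 + 2*(-9)) + (1060 + 20*192) = -18*(84 - 18) + (1060 + 3840) = -18*66 + 4900 = -1188 + 4900 = 3712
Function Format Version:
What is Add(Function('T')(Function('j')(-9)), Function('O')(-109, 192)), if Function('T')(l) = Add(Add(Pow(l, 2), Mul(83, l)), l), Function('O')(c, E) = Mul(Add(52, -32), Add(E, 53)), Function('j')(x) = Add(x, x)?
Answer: 3712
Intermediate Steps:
Function('j')(x) = Mul(2, x)
Function('O')(c, E) = Add(1060, Mul(20, E)) (Function('O')(c, E) = Mul(20, Add(53, E)) = Add(1060, Mul(20, E)))
Function('T')(l) = Add(Pow(l, 2), Mul(84, l))
Add(Function('T')(Function('j')(-9)), Function('O')(-109, 192)) = Add(Mul(Mul(2, -9), Add(84, Mul(2, -9))), Add(1060, Mul(20, 192))) = Add(Mul(-18, Add(84, -18)), Add(1060, 3840)) = Add(Mul(-18, 66), 4900) = Add(-1188, 4900) = 3712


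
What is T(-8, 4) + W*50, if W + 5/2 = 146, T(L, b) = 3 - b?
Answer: 7174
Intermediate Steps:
W = 287/2 (W = -5/2 + 146 = 287/2 ≈ 143.50)
T(-8, 4) + W*50 = (3 - 1*4) + (287/2)*50 = (3 - 4) + 7175 = -1 + 7175 = 7174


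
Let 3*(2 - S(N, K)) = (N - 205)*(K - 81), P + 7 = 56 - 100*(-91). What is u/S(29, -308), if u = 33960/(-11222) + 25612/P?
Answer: 17461632/1757147049931 ≈ 9.9375e-6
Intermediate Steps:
P = 9149 (P = -7 + (56 - 100*(-91)) = -7 + (56 + 9100) = -7 + 9156 = 9149)
S(N, K) = 2 - (-205 + N)*(-81 + K)/3 (S(N, K) = 2 - (N - 205)*(K - 81)/3 = 2 - (-205 + N)*(-81 + K)/3)
u = -11641088/51335039 (u = 33960/(-11222) + 25612/9149 = 33960*(-1/11222) + 25612*(1/9149) = -16980/5611 + 25612/9149 = -11641088/51335039 ≈ -0.22677)
u/S(29, -308) = -11641088/(51335039*(-5533 + 27*29 + (205/3)*(-308) - 1/3*(-308)*29)) = -11641088/(51335039*(-5533 + 783 - 63140/3 + 8932/3)) = -11641088/(51335039*(-68458/3)) = -11641088/51335039*(-3/68458) = 17461632/1757147049931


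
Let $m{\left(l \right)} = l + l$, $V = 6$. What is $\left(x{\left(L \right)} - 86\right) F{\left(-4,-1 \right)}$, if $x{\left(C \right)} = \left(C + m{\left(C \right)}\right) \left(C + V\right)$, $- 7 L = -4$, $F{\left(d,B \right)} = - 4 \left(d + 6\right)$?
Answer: $\frac{29296}{49} \approx 597.88$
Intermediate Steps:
$m{\left(l \right)} = 2 l$
$F{\left(d,B \right)} = -24 - 4 d$ ($F{\left(d,B \right)} = - 4 \left(6 + d\right) = -24 - 4 d$)
$L = \frac{4}{7}$ ($L = \left(- \frac{1}{7}\right) \left(-4\right) = \frac{4}{7} \approx 0.57143$)
$x{\left(C \right)} = 3 C \left(6 + C\right)$ ($x{\left(C \right)} = \left(C + 2 C\right) \left(C + 6\right) = 3 C \left(6 + C\right)$)
$\left(x{\left(L \right)} - 86\right) F{\left(-4,-1 \right)} = \left(3 \cdot \frac{4}{7} \left(6 + \frac{4}{7}\right) - 86\right) \left(-24 - -16\right) = \left(3 \cdot \frac{4}{7} \cdot \frac{46}{7} - 86\right) \left(-24 + 16\right) = \left(\frac{552}{49} - 86\right) \left(-8\right) = \left(- \frac{3662}{49}\right) \left(-8\right) = \frac{29296}{49}$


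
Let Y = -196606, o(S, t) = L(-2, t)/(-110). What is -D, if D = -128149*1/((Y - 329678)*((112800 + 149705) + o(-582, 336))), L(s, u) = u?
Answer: -640745/690752869308 ≈ -9.2760e-7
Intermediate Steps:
o(S, t) = -t/110 (o(S, t) = t/(-110) = t*(-1/110) = -t/110)
D = 640745/690752869308 (D = -128149*1/((-196606 - 329678)*((112800 + 149705) - 1/110*336)) = -128149*(-1/(526284*(262505 - 168/55))) = -128149/((-526284*14437607/55)) = -128149/(-690752869308/5) = -128149*(-5/690752869308) = 640745/690752869308 ≈ 9.2760e-7)
-D = -1*640745/690752869308 = -640745/690752869308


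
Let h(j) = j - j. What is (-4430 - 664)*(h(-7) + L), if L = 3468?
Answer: -17665992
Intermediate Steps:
h(j) = 0
(-4430 - 664)*(h(-7) + L) = (-4430 - 664)*(0 + 3468) = -5094*3468 = -17665992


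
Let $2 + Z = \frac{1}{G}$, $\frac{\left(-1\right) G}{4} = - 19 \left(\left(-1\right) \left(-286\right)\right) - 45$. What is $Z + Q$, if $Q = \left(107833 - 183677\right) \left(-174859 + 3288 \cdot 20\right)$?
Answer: $\frac{181344041805465}{21916} \approx 8.2745 \cdot 10^{9}$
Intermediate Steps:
$G = 21916$ ($G = - 4 \left(- 19 \left(\left(-1\right) \left(-286\right)\right) - 45\right) = - 4 \left(\left(-19\right) 286 - 45\right) = - 4 \left(-5434 - 45\right) = \left(-4\right) \left(-5479\right) = 21916$)
$Z = - \frac{43831}{21916}$ ($Z = -2 + \frac{1}{21916} = - \frac{43831}{21916} \approx -2.0$)
$Q = 8274504556$ ($Q = - 75844 \left(-174859 + 65760\right) = \left(-75844\right) \left(-109099\right) = 8274504556$)
$Z + Q = - \frac{43831}{21916} + 8274504556 = \frac{181344041805465}{21916}$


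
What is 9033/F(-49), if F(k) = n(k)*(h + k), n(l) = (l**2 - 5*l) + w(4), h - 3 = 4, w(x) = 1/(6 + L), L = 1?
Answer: -3011/37046 ≈ -0.081277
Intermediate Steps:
w(x) = 1/7 (w(x) = 1/(6 + 1) = 1/7)
h = 7 (h = 3 + 4 = 7)
n(l) = 1/7 + l**2 - 5*l (n(l) = (l**2 - 5*l) + 1/7 = 1/7 + l**2 - 5*l)
F(k) = (7 + k)*(1/7 + k**2 - 5*k) (F(k) = (1/7 + k**2 - 5*k)*(7 + k) = (7 + k)*(1/7 + k**2 - 5*k))
9033/F(-49) = 9033/(((7 - 49)*(1 - 35*(-49) + 7*(-49)**2)/7)) = 9033/(((1/7)*(-42)*(1 + 1715 + 7*2401))) = 9033/(((1/7)*(-42)*(1 + 1715 + 16807))) = 9033/(((1/7)*(-42)*18523)) = 9033/(-111138) = 9033*(-1/111138) = -3011/37046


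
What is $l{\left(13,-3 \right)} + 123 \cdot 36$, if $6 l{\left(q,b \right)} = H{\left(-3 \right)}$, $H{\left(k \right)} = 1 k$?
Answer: $\frac{8855}{2} \approx 4427.5$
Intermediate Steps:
$H{\left(k \right)} = k$
$l{\left(q,b \right)} = - \frac{1}{2}$ ($l{\left(q,b \right)} = \frac{1}{6} \left(-3\right) = - \frac{1}{2}$)
$l{\left(13,-3 \right)} + 123 \cdot 36 = - \frac{1}{2} + 123 \cdot 36 = - \frac{1}{2} + 4428 = \frac{8855}{2}$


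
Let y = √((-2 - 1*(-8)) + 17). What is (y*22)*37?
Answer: 814*√23 ≈ 3903.8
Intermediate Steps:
y = √23 (y = √((-2 + 8) + 17) = √(6 + 17) = √23 ≈ 4.7958)
(y*22)*37 = (√23*22)*37 = (22*√23)*37 = 814*√23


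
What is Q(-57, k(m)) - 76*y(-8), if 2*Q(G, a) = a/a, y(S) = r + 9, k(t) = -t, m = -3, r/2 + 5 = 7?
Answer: -1975/2 ≈ -987.50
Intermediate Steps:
r = 4 (r = -10 + 2*7 = -10 + 14 = 4)
y(S) = 13 (y(S) = 4 + 9 = 13)
Q(G, a) = 1/2 (Q(G, a) = (a/a)/2 = (1/2)*1 = 1/2)
Q(-57, k(m)) - 76*y(-8) = 1/2 - 76*13 = 1/2 - 988 = -1975/2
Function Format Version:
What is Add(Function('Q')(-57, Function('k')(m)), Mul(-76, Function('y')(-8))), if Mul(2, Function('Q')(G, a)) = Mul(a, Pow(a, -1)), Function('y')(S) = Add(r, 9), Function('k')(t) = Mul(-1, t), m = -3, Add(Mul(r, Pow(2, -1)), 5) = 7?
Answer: Rational(-1975, 2) ≈ -987.50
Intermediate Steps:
r = 4 (r = Add(-10, Mul(2, 7)) = Add(-10, 14) = 4)
Function('y')(S) = 13 (Function('y')(S) = Add(4, 9) = 13)
Function('Q')(G, a) = Rational(1, 2) (Function('Q')(G, a) = Mul(Rational(1, 2), Mul(a, Pow(a, -1))) = Mul(Rational(1, 2), 1) = Rational(1, 2))
Add(Function('Q')(-57, Function('k')(m)), Mul(-76, Function('y')(-8))) = Add(Rational(1, 2), Mul(-76, 13)) = Add(Rational(1, 2), -988) = Rational(-1975, 2)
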